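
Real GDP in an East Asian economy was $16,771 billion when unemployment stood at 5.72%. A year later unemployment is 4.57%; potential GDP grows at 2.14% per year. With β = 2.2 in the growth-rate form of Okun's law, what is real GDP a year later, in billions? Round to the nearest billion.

$17,554 billion

Δu = 4.57 - 5.72 = -1.15 points.
Okun's law (growth form): g_Y = g_Y* - β × Δu = 2.14 - 2.2 × (-1.15) = 2.14 + 2.53 = 4.67%.
Real GDP in the next year = 16771 × (1 + 4.67/100) = 16771 × 1.0467 ≈ 17554 billion.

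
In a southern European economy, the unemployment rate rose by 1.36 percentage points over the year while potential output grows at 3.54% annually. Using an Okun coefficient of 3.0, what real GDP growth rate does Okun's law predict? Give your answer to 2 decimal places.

-0.54%

Growth-rate Okun's law: g_Y = g_Y* - β × Δu.
g_Y = 3.54 - 3.0 × (1.36) = 3.54 - 4.08 = -0.54%, i.e. -0.54% to 2 d.p.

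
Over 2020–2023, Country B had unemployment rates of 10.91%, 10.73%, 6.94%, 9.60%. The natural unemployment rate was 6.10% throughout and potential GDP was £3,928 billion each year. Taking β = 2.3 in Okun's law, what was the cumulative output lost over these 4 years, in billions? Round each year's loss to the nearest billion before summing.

Year 2020: gap = -2.3 × (10.91 - 6.1) = -11.063%, loss ≈ 3928 × 11.063/100 ≈ 435.
Year 2021: gap = -2.3 × (10.73 - 6.1) = -10.649%, loss ≈ 3928 × 10.649/100 ≈ 418.
Year 2022: gap = -2.3 × (6.94 - 6.1) = -1.932%, loss ≈ 3928 × 1.932/100 ≈ 76.
Year 2023: gap = -2.3 × (9.6 - 6.1) = -8.05%, loss ≈ 3928 × 8.05/100 ≈ 316.
Total lost output = 435 + 418 + 76 + 316 = 1245 billion.

£1,245 billion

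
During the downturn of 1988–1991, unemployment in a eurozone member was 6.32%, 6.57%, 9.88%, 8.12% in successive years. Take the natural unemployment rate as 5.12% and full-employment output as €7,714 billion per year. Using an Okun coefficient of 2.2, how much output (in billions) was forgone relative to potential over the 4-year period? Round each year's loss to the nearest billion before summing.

€1,767 billion

Year 1988: gap = -2.2 × (6.32 - 5.12) = -2.64%, loss ≈ 7714 × 2.64/100 ≈ 204.
Year 1989: gap = -2.2 × (6.57 - 5.12) = -3.19%, loss ≈ 7714 × 3.19/100 ≈ 246.
Year 1990: gap = -2.2 × (9.88 - 5.12) = -10.472%, loss ≈ 7714 × 10.472/100 ≈ 808.
Year 1991: gap = -2.2 × (8.12 - 5.12) = -6.6%, loss ≈ 7714 × 6.6/100 ≈ 509.
Total lost output = 204 + 246 + 808 + 509 = 1767 billion.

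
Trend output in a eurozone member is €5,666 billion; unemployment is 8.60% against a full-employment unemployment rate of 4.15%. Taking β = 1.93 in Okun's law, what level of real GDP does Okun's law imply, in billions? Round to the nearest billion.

Unemployment gap = 8.6 - 4.15 = 4.45 points, so the output gap is -1.93 × 4.45 = -8.5885%.
Actual GDP = 5666 × (1 - 8.5885/100) = 5666 × 0.914115 ≈ 5179 billion.

€5,179 billion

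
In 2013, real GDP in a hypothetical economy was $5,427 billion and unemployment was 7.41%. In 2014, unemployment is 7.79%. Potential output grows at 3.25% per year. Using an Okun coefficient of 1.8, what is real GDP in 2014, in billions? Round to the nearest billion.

$5,566 billion

Δu = 7.79 - 7.41 = 0.38 points.
Okun's law (growth form): g_Y = g_Y* - β × Δu = 3.25 - 1.8 × (0.38) = 3.25 - 0.684 = 2.566%.
Real GDP in the next year = 5427 × (1 + 2.566/100) = 5427 × 1.02566 ≈ 5566 billion.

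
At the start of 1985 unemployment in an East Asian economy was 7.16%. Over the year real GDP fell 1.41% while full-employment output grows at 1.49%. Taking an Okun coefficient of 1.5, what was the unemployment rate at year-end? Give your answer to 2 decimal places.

9.09%

Growth-rate Okun's law: g_Y = g_Y* - β × Δu, so Δu = (g_Y* - g_Y)/β.
Δu = (1.49 + 1.41)/1.5 = 2.9/1.5 = 1.93 percentage points.
Year-end unemployment = 7.16 + 1.93 = 9.09%.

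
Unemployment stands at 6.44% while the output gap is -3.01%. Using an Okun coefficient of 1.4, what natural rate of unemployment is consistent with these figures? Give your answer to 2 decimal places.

4.29%

From Okun's law, u - u* = -(output gap)/β = -(-3.01)/1.4 = 2.15 points.
So u* = 6.44 - 2.15 = 4.29%.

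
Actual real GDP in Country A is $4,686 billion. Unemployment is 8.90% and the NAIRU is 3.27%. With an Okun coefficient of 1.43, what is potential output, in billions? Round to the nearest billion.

$5,096 billion

Unemployment gap = 8.9 - 3.27 = 5.63 points, so output gap = -1.43 × 5.63 = -8.0509%.
Since Y = Y* × (1 + gap/100), Y* = 4686/0.919491 ≈ 5096 billion.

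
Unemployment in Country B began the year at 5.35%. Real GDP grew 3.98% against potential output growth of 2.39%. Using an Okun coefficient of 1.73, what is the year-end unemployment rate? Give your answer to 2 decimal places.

Growth-rate Okun's law: g_Y = g_Y* - β × Δu, so Δu = (g_Y* - g_Y)/β.
Δu = (2.39 - 3.98)/1.73 = -1.59/1.73 = -0.92 percentage points.
Year-end unemployment = 5.35 - 0.92 = 4.43%.

4.43%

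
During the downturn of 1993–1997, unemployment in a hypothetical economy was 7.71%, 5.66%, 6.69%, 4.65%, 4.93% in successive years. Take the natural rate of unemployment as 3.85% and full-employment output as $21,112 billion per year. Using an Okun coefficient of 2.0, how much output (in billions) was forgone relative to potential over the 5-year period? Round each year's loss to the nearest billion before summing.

$4,387 billion

Year 1993: gap = -2.0 × (7.71 - 3.85) = -7.72%, loss ≈ 21112 × 7.72/100 ≈ 1630.
Year 1994: gap = -2.0 × (5.66 - 3.85) = -3.62%, loss ≈ 21112 × 3.62/100 ≈ 764.
Year 1995: gap = -2.0 × (6.69 - 3.85) = -5.68%, loss ≈ 21112 × 5.68/100 ≈ 1199.
Year 1996: gap = -2.0 × (4.65 - 3.85) = -1.6%, loss ≈ 21112 × 1.6/100 ≈ 338.
Year 1997: gap = -2.0 × (4.93 - 3.85) = -2.16%, loss ≈ 21112 × 2.16/100 ≈ 456.
Total lost output = 1630 + 764 + 1199 + 338 + 456 = 4387 billion.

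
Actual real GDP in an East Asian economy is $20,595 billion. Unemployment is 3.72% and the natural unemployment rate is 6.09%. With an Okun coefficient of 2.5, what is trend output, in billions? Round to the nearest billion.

Unemployment gap = 3.72 - 6.09 = -2.37 points, so output gap = -2.5 × (-2.37) = 5.925%.
Since Y = Y* × (1 + gap/100), Y* = 20595/1.05925 ≈ 19443 billion.

$19,443 billion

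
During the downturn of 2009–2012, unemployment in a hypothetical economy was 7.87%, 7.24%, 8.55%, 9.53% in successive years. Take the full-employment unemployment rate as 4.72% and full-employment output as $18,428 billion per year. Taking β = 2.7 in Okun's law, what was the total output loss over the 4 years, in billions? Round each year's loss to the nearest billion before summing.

$7,120 billion

Year 2009: gap = -2.7 × (7.87 - 4.72) = -8.505%, loss ≈ 18428 × 8.505/100 ≈ 1567.
Year 2010: gap = -2.7 × (7.24 - 4.72) = -6.804%, loss ≈ 18428 × 6.804/100 ≈ 1254.
Year 2011: gap = -2.7 × (8.55 - 4.72) = -10.341%, loss ≈ 18428 × 10.341/100 ≈ 1906.
Year 2012: gap = -2.7 × (9.53 - 4.72) = -12.987%, loss ≈ 18428 × 12.987/100 ≈ 2393.
Total lost output = 1567 + 1254 + 1906 + 2393 = 7120 billion.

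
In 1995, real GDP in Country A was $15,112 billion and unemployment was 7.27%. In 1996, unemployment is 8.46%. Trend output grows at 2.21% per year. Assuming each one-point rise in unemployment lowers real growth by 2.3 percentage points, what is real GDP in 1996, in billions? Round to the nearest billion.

$15,032 billion

Δu = 8.46 - 7.27 = 1.19 points.
Okun's law (growth form): g_Y = g_Y* - β × Δu = 2.21 - 2.3 × (1.19) = 2.21 - 2.737 = -0.527%.
Real GDP in the next year = 15112 × (1 - 0.527/100) = 15112 × 0.99473 ≈ 15032 billion.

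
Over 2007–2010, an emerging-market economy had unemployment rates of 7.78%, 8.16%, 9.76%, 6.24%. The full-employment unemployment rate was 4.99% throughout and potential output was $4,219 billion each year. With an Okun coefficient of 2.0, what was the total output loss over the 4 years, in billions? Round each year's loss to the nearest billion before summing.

$1,009 billion

Year 2007: gap = -2.0 × (7.78 - 4.99) = -5.58%, loss ≈ 4219 × 5.58/100 ≈ 235.
Year 2008: gap = -2.0 × (8.16 - 4.99) = -6.34%, loss ≈ 4219 × 6.34/100 ≈ 267.
Year 2009: gap = -2.0 × (9.76 - 4.99) = -9.54%, loss ≈ 4219 × 9.54/100 ≈ 402.
Year 2010: gap = -2.0 × (6.24 - 4.99) = -2.5%, loss ≈ 4219 × 2.5/100 ≈ 105.
Total lost output = 235 + 267 + 402 + 105 = 1009 billion.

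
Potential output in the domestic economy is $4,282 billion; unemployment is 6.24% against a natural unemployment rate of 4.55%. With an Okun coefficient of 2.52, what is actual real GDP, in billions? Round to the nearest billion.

$4,100 billion

Unemployment gap = 6.24 - 4.55 = 1.69 points, so the output gap is -2.52 × 1.69 = -4.2588%.
Actual GDP = 4282 × (1 - 4.2588/100) = 4282 × 0.957412 ≈ 4100 billion.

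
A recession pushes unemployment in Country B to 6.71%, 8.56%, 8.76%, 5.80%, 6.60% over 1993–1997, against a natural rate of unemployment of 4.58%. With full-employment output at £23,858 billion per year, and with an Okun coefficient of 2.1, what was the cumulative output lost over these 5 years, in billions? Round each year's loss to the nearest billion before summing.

Year 1993: gap = -2.1 × (6.71 - 4.58) = -4.473%, loss ≈ 23858 × 4.473/100 ≈ 1067.
Year 1994: gap = -2.1 × (8.56 - 4.58) = -8.358%, loss ≈ 23858 × 8.358/100 ≈ 1994.
Year 1995: gap = -2.1 × (8.76 - 4.58) = -8.778%, loss ≈ 23858 × 8.778/100 ≈ 2094.
Year 1996: gap = -2.1 × (5.8 - 4.58) = -2.562%, loss ≈ 23858 × 2.562/100 ≈ 611.
Year 1997: gap = -2.1 × (6.6 - 4.58) = -4.242%, loss ≈ 23858 × 4.242/100 ≈ 1012.
Total lost output = 1067 + 1994 + 2094 + 611 + 1012 = 6778 billion.

£6,778 billion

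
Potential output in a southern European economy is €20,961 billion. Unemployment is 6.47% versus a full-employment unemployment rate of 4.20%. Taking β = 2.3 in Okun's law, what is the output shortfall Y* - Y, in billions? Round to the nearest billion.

€1,094 billion

Output gap = -2.3 × (6.47 - 4.2) = -2.3 × 2.27 = -5.221%.
Actual GDP ≈ 20961 × 0.94779 ≈ 19867 billion, so the shortfall is 20961 - 19867 = 1094 billion.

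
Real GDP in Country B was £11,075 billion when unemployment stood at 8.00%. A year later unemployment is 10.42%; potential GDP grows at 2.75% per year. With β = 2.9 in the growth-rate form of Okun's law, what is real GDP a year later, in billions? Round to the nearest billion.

Δu = 10.42 - 8 = 2.42 points.
Okun's law (growth form): g_Y = g_Y* - β × Δu = 2.75 - 2.9 × (2.42) = 2.75 - 7.018 = -4.268%.
Real GDP in the next year = 11075 × (1 - 4.268/100) = 11075 × 0.95732 ≈ 10602 billion.

£10,602 billion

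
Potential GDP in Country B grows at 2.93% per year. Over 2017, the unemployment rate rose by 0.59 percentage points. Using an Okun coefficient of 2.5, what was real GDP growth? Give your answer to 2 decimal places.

1.46%

Growth-rate Okun's law: g_Y = g_Y* - β × Δu.
g_Y = 2.93 - 2.5 × (0.59) = 2.93 - 1.475 = 1.455%, i.e. 1.46% to 2 d.p.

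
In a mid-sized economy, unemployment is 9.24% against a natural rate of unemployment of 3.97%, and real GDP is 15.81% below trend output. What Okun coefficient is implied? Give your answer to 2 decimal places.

β ≈ 3.00

Okun's law: output gap = -β × (u - u*).
-15.81 = -β × (9.24 - 3.97) = -β × 5.27, so β = 15.81/5.27 = 3.00.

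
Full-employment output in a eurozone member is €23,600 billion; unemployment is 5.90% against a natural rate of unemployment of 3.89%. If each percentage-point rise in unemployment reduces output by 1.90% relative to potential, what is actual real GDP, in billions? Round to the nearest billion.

€22,699 billion

Unemployment gap = 5.9 - 3.89 = 2.01 points, so the output gap is -1.9 × 2.01 = -3.819%.
Actual GDP = 23600 × (1 - 3.819/100) = 23600 × 0.96181 ≈ 22699 billion.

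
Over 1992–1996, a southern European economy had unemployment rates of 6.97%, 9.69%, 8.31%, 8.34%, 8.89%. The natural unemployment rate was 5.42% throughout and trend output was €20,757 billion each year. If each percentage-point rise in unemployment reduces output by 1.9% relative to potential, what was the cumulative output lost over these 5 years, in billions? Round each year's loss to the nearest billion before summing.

€5,956 billion

Year 1992: gap = -1.9 × (6.97 - 5.42) = -2.945%, loss ≈ 20757 × 2.945/100 ≈ 611.
Year 1993: gap = -1.9 × (9.69 - 5.42) = -8.113%, loss ≈ 20757 × 8.113/100 ≈ 1684.
Year 1994: gap = -1.9 × (8.31 - 5.42) = -5.491%, loss ≈ 20757 × 5.491/100 ≈ 1140.
Year 1995: gap = -1.9 × (8.34 - 5.42) = -5.548%, loss ≈ 20757 × 5.548/100 ≈ 1152.
Year 1996: gap = -1.9 × (8.89 - 5.42) = -6.593%, loss ≈ 20757 × 6.593/100 ≈ 1369.
Total lost output = 611 + 1684 + 1140 + 1152 + 1369 = 5956 billion.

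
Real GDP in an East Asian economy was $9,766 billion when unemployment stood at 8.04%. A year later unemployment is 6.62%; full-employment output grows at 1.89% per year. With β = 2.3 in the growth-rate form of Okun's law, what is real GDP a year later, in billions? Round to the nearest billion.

Δu = 6.62 - 8.04 = -1.42 points.
Okun's law (growth form): g_Y = g_Y* - β × Δu = 1.89 - 2.3 × (-1.42) = 1.89 + 3.266 = 5.156%.
Real GDP in the next year = 9766 × (1 + 5.156/100) = 9766 × 1.05156 ≈ 10270 billion.

$10,270 billion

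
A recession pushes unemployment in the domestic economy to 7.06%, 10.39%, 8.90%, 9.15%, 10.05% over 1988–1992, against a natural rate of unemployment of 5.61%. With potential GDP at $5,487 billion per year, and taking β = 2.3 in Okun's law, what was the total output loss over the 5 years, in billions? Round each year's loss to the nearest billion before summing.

$2,208 billion

Year 1988: gap = -2.3 × (7.06 - 5.61) = -3.335%, loss ≈ 5487 × 3.335/100 ≈ 183.
Year 1989: gap = -2.3 × (10.39 - 5.61) = -10.994%, loss ≈ 5487 × 10.994/100 ≈ 603.
Year 1990: gap = -2.3 × (8.9 - 5.61) = -7.567%, loss ≈ 5487 × 7.567/100 ≈ 415.
Year 1991: gap = -2.3 × (9.15 - 5.61) = -8.142%, loss ≈ 5487 × 8.142/100 ≈ 447.
Year 1992: gap = -2.3 × (10.05 - 5.61) = -10.212%, loss ≈ 5487 × 10.212/100 ≈ 560.
Total lost output = 183 + 603 + 415 + 447 + 560 = 2208 billion.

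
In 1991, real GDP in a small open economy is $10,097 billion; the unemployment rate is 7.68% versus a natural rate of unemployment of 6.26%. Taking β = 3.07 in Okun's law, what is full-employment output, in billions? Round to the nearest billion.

Unemployment gap = 7.68 - 6.26 = 1.42 points, so output gap = -3.07 × 1.42 = -4.3594%.
Since Y = Y* × (1 + gap/100), Y* = 10097/0.956406 ≈ 10557 billion.

$10,557 billion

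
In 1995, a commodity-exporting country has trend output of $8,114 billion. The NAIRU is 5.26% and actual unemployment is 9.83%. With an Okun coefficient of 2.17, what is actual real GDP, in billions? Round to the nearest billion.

$7,309 billion

Unemployment gap = 9.83 - 5.26 = 4.57 points, so the output gap is -2.17 × 4.57 = -9.9169%.
Actual GDP = 8114 × (1 - 9.9169/100) = 8114 × 0.900831 ≈ 7309 billion.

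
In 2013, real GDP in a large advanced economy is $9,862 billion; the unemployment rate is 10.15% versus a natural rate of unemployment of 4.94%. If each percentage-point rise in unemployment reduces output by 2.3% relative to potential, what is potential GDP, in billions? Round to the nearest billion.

$11,205 billion

Unemployment gap = 10.15 - 4.94 = 5.21 points, so output gap = -2.3 × 5.21 = -11.983%.
Since Y = Y* × (1 + gap/100), Y* = 9862/0.88017 ≈ 11205 billion.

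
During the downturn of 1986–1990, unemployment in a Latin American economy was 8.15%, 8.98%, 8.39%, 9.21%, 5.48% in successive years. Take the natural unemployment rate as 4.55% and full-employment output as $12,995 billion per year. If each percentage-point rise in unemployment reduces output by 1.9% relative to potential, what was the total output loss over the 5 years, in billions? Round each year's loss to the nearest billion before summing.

$4,312 billion

Year 1986: gap = -1.9 × (8.15 - 4.55) = -6.84%, loss ≈ 12995 × 6.84/100 ≈ 889.
Year 1987: gap = -1.9 × (8.98 - 4.55) = -8.417%, loss ≈ 12995 × 8.417/100 ≈ 1094.
Year 1988: gap = -1.9 × (8.39 - 4.55) = -7.296%, loss ≈ 12995 × 7.296/100 ≈ 948.
Year 1989: gap = -1.9 × (9.21 - 4.55) = -8.854%, loss ≈ 12995 × 8.854/100 ≈ 1151.
Year 1990: gap = -1.9 × (5.48 - 4.55) = -1.767%, loss ≈ 12995 × 1.767/100 ≈ 230.
Total lost output = 889 + 1094 + 948 + 1151 + 230 = 4312 billion.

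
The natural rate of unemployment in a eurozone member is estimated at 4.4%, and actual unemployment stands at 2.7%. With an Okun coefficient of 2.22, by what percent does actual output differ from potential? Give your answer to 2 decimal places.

The unemployment gap is 2.7 - 4.4 = -1.7 percentage points.
Okun's law gives an output gap of -2.22 × (-1.7) = 3.774%, i.e. 3.77% above potential.

3.77%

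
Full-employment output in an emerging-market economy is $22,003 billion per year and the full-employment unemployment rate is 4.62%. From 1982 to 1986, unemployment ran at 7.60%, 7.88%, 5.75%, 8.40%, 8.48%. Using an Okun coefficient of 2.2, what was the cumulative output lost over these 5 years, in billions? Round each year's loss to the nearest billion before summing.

Year 1982: gap = -2.2 × (7.6 - 4.62) = -6.556%, loss ≈ 22003 × 6.556/100 ≈ 1443.
Year 1983: gap = -2.2 × (7.88 - 4.62) = -7.172%, loss ≈ 22003 × 7.172/100 ≈ 1578.
Year 1984: gap = -2.2 × (5.75 - 4.62) = -2.486%, loss ≈ 22003 × 2.486/100 ≈ 547.
Year 1985: gap = -2.2 × (8.4 - 4.62) = -8.316%, loss ≈ 22003 × 8.316/100 ≈ 1830.
Year 1986: gap = -2.2 × (8.48 - 4.62) = -8.492%, loss ≈ 22003 × 8.492/100 ≈ 1868.
Total lost output = 1443 + 1578 + 547 + 1830 + 1868 = 7266 billion.

$7,266 billion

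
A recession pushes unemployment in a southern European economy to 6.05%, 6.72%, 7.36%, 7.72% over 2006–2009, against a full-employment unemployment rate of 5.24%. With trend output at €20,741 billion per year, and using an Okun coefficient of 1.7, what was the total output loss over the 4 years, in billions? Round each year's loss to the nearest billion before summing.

Year 2006: gap = -1.7 × (6.05 - 5.24) = -1.377%, loss ≈ 20741 × 1.377/100 ≈ 286.
Year 2007: gap = -1.7 × (6.72 - 5.24) = -2.516%, loss ≈ 20741 × 2.516/100 ≈ 522.
Year 2008: gap = -1.7 × (7.36 - 5.24) = -3.604%, loss ≈ 20741 × 3.604/100 ≈ 748.
Year 2009: gap = -1.7 × (7.72 - 5.24) = -4.216%, loss ≈ 20741 × 4.216/100 ≈ 874.
Total lost output = 286 + 522 + 748 + 874 = 2430 billion.

€2,430 billion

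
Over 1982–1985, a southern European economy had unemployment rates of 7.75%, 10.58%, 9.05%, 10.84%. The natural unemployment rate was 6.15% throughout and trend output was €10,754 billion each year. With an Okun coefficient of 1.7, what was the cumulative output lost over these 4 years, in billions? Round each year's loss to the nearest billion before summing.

€2,490 billion

Year 1982: gap = -1.7 × (7.75 - 6.15) = -2.72%, loss ≈ 10754 × 2.72/100 ≈ 293.
Year 1983: gap = -1.7 × (10.58 - 6.15) = -7.531%, loss ≈ 10754 × 7.531/100 ≈ 810.
Year 1984: gap = -1.7 × (9.05 - 6.15) = -4.93%, loss ≈ 10754 × 4.93/100 ≈ 530.
Year 1985: gap = -1.7 × (10.84 - 6.15) = -7.973%, loss ≈ 10754 × 7.973/100 ≈ 857.
Total lost output = 293 + 810 + 530 + 857 = 2490 billion.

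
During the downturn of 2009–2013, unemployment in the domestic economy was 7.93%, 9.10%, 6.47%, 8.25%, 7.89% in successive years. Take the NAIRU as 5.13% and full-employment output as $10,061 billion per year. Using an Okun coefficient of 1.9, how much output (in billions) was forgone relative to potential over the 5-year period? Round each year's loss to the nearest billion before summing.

$2,674 billion

Year 2009: gap = -1.9 × (7.93 - 5.13) = -5.32%, loss ≈ 10061 × 5.32/100 ≈ 535.
Year 2010: gap = -1.9 × (9.1 - 5.13) = -7.543%, loss ≈ 10061 × 7.543/100 ≈ 759.
Year 2011: gap = -1.9 × (6.47 - 5.13) = -2.546%, loss ≈ 10061 × 2.546/100 ≈ 256.
Year 2012: gap = -1.9 × (8.25 - 5.13) = -5.928%, loss ≈ 10061 × 5.928/100 ≈ 596.
Year 2013: gap = -1.9 × (7.89 - 5.13) = -5.244%, loss ≈ 10061 × 5.244/100 ≈ 528.
Total lost output = 535 + 759 + 256 + 596 + 528 = 2674 billion.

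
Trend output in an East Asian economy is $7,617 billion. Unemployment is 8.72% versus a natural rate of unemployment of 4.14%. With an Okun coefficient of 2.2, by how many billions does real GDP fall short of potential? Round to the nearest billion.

Output gap = -2.2 × (8.72 - 4.14) = -2.2 × 4.58 = -10.076%.
Actual GDP ≈ 7617 × 0.89924 ≈ 6850 billion, so the shortfall is 7617 - 6850 = 767 billion.

$767 billion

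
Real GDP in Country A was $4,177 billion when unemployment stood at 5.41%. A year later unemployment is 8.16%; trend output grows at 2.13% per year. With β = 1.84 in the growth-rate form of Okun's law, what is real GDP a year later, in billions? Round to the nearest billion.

Δu = 8.16 - 5.41 = 2.75 points.
Okun's law (growth form): g_Y = g_Y* - β × Δu = 2.13 - 1.84 × (2.75) = 2.13 - 5.06 = -2.93%.
Real GDP in the next year = 4177 × (1 - 2.93/100) = 4177 × 0.9707 ≈ 4055 billion.

$4,055 billion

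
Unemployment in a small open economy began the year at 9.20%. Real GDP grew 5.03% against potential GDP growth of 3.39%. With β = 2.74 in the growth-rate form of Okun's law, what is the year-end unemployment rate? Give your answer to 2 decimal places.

8.60%

Growth-rate Okun's law: g_Y = g_Y* - β × Δu, so Δu = (g_Y* - g_Y)/β.
Δu = (3.39 - 5.03)/2.74 = -1.64/2.74 = -0.60 percentage points.
Year-end unemployment = 9.2 - 0.6 = 8.60%.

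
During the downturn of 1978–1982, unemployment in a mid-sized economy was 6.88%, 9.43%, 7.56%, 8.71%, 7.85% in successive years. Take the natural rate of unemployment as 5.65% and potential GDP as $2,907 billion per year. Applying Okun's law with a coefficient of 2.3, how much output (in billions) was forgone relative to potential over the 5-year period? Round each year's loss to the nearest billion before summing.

$815 billion

Year 1978: gap = -2.3 × (6.88 - 5.65) = -2.829%, loss ≈ 2907 × 2.829/100 ≈ 82.
Year 1979: gap = -2.3 × (9.43 - 5.65) = -8.694%, loss ≈ 2907 × 8.694/100 ≈ 253.
Year 1980: gap = -2.3 × (7.56 - 5.65) = -4.393%, loss ≈ 2907 × 4.393/100 ≈ 128.
Year 1981: gap = -2.3 × (8.71 - 5.65) = -7.038%, loss ≈ 2907 × 7.038/100 ≈ 205.
Year 1982: gap = -2.3 × (7.85 - 5.65) = -5.06%, loss ≈ 2907 × 5.06/100 ≈ 147.
Total lost output = 82 + 253 + 128 + 205 + 147 = 815 billion.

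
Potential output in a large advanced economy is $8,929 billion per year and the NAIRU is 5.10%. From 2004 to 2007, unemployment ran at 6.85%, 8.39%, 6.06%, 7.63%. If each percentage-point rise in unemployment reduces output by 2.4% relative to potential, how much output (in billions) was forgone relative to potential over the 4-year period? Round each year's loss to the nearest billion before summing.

Year 2004: gap = -2.4 × (6.85 - 5.1) = -4.2%, loss ≈ 8929 × 4.2/100 ≈ 375.
Year 2005: gap = -2.4 × (8.39 - 5.1) = -7.896%, loss ≈ 8929 × 7.896/100 ≈ 705.
Year 2006: gap = -2.4 × (6.06 - 5.1) = -2.304%, loss ≈ 8929 × 2.304/100 ≈ 206.
Year 2007: gap = -2.4 × (7.63 - 5.1) = -6.072%, loss ≈ 8929 × 6.072/100 ≈ 542.
Total lost output = 375 + 705 + 206 + 542 = 1828 billion.

$1,828 billion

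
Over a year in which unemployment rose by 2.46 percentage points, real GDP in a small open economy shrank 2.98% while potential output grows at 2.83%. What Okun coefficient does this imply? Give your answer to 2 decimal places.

Growth form: g_Y = g_Y* - β × Δu, so β = (g_Y* - g_Y)/Δu.
β = (2.83 + 2.98)/2.46 = 5.81/2.46 = 2.36.

β ≈ 2.36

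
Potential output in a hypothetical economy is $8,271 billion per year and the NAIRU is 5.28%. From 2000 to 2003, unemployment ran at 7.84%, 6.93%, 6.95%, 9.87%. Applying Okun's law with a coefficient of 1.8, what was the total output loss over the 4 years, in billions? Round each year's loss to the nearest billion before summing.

Year 2000: gap = -1.8 × (7.84 - 5.28) = -4.608%, loss ≈ 8271 × 4.608/100 ≈ 381.
Year 2001: gap = -1.8 × (6.93 - 5.28) = -2.97%, loss ≈ 8271 × 2.97/100 ≈ 246.
Year 2002: gap = -1.8 × (6.95 - 5.28) = -3.006%, loss ≈ 8271 × 3.006/100 ≈ 249.
Year 2003: gap = -1.8 × (9.87 - 5.28) = -8.262%, loss ≈ 8271 × 8.262/100 ≈ 683.
Total lost output = 381 + 246 + 249 + 683 = 1559 billion.

$1,559 billion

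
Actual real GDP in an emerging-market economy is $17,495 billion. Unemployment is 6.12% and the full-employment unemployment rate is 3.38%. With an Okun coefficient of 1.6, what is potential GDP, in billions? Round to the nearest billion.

Unemployment gap = 6.12 - 3.38 = 2.74 points, so output gap = -1.6 × 2.74 = -4.384%.
Since Y = Y* × (1 + gap/100), Y* = 17495/0.95616 ≈ 18297 billion.

$18,297 billion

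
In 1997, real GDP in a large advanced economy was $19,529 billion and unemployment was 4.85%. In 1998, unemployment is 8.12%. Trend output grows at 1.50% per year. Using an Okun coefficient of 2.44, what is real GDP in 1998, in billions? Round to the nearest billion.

$18,264 billion

Δu = 8.12 - 4.85 = 3.27 points.
Okun's law (growth form): g_Y = g_Y* - β × Δu = 1.50 - 2.44 × (3.27) = 1.5 - 7.9788 = -6.4788%.
Real GDP in the next year = 19529 × (1 - 6.4788/100) = 19529 × 0.935212 ≈ 18264 billion.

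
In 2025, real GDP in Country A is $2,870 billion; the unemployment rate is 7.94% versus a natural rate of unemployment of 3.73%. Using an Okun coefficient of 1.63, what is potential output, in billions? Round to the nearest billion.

Unemployment gap = 7.94 - 3.73 = 4.21 points, so output gap = -1.63 × 4.21 = -6.8623%.
Since Y = Y* × (1 + gap/100), Y* = 2870/0.931377 ≈ 3081 billion.

$3,081 billion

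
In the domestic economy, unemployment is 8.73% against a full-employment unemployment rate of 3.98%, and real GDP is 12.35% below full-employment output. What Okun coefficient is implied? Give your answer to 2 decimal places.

Okun's law: output gap = -β × (u - u*).
-12.35 = -β × (8.73 - 3.98) = -β × 4.75, so β = 12.35/4.75 = 2.60.

β ≈ 2.60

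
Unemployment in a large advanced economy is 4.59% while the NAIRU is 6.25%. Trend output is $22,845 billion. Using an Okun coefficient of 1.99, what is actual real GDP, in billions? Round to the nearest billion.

$23,600 billion

Unemployment gap = 4.59 - 6.25 = -1.66 points, so the output gap is -1.99 × (-1.66) = 3.3034%.
Actual GDP = 22845 × (1 + 3.3034/100) = 22845 × 1.033034 ≈ 23600 billion.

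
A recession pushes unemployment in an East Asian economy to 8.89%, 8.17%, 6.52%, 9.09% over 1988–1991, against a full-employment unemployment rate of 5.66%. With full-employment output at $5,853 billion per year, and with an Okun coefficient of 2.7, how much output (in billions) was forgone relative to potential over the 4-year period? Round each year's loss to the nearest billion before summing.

Year 1988: gap = -2.7 × (8.89 - 5.66) = -8.721%, loss ≈ 5853 × 8.721/100 ≈ 510.
Year 1989: gap = -2.7 × (8.17 - 5.66) = -6.777%, loss ≈ 5853 × 6.777/100 ≈ 397.
Year 1990: gap = -2.7 × (6.52 - 5.66) = -2.322%, loss ≈ 5853 × 2.322/100 ≈ 136.
Year 1991: gap = -2.7 × (9.09 - 5.66) = -9.261%, loss ≈ 5853 × 9.261/100 ≈ 542.
Total lost output = 510 + 397 + 136 + 542 = 1585 billion.

$1,585 billion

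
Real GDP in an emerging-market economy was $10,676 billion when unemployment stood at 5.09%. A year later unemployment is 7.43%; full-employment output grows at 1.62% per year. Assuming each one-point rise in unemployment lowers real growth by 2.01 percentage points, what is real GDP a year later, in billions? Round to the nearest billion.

$10,347 billion

Δu = 7.43 - 5.09 = 2.34 points.
Okun's law (growth form): g_Y = g_Y* - β × Δu = 1.62 - 2.01 × (2.34) = 1.62 - 4.7034 = -3.0834%.
Real GDP in the next year = 10676 × (1 - 3.0834/100) = 10676 × 0.969166 ≈ 10347 billion.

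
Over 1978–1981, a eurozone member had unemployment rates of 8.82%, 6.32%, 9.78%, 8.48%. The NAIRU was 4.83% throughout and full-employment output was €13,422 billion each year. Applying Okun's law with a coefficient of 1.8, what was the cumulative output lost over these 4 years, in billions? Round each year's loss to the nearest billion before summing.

Year 1978: gap = -1.8 × (8.82 - 4.83) = -7.182%, loss ≈ 13422 × 7.182/100 ≈ 964.
Year 1979: gap = -1.8 × (6.32 - 4.83) = -2.682%, loss ≈ 13422 × 2.682/100 ≈ 360.
Year 1980: gap = -1.8 × (9.78 - 4.83) = -8.91%, loss ≈ 13422 × 8.91/100 ≈ 1196.
Year 1981: gap = -1.8 × (8.48 - 4.83) = -6.57%, loss ≈ 13422 × 6.57/100 ≈ 882.
Total lost output = 964 + 360 + 1196 + 882 = 3402 billion.

€3,402 billion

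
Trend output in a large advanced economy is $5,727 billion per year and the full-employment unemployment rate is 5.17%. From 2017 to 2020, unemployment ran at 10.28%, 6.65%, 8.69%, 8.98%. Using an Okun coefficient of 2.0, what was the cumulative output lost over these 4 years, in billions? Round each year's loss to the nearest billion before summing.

Year 2017: gap = -2.0 × (10.28 - 5.17) = -10.22%, loss ≈ 5727 × 10.22/100 ≈ 585.
Year 2018: gap = -2.0 × (6.65 - 5.17) = -2.96%, loss ≈ 5727 × 2.96/100 ≈ 170.
Year 2019: gap = -2.0 × (8.69 - 5.17) = -7.04%, loss ≈ 5727 × 7.04/100 ≈ 403.
Year 2020: gap = -2.0 × (8.98 - 5.17) = -7.62%, loss ≈ 5727 × 7.62/100 ≈ 436.
Total lost output = 585 + 170 + 403 + 436 = 1594 billion.

$1,594 billion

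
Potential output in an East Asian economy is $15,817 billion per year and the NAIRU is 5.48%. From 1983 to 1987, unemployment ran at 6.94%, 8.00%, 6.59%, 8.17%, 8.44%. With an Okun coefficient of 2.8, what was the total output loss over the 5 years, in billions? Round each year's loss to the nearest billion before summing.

$4,757 billion

Year 1983: gap = -2.8 × (6.94 - 5.48) = -4.088%, loss ≈ 15817 × 4.088/100 ≈ 647.
Year 1984: gap = -2.8 × (8 - 5.48) = -7.056%, loss ≈ 15817 × 7.056/100 ≈ 1116.
Year 1985: gap = -2.8 × (6.59 - 5.48) = -3.108%, loss ≈ 15817 × 3.108/100 ≈ 492.
Year 1986: gap = -2.8 × (8.17 - 5.48) = -7.532%, loss ≈ 15817 × 7.532/100 ≈ 1191.
Year 1987: gap = -2.8 × (8.44 - 5.48) = -8.288%, loss ≈ 15817 × 8.288/100 ≈ 1311.
Total lost output = 647 + 1116 + 492 + 1191 + 1311 = 4757 billion.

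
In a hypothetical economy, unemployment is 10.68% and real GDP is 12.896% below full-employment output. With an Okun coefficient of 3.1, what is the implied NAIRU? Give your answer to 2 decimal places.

From Okun's law, u - u* = -(output gap)/β = -(-12.896)/3.1 = 4.16 points.
So u* = 10.68 - 4.16 = 6.52%.

6.52%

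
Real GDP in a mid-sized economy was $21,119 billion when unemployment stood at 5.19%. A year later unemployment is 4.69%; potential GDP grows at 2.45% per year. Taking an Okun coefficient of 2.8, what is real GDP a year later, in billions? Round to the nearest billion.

Δu = 4.69 - 5.19 = -0.5 points.
Okun's law (growth form): g_Y = g_Y* - β × Δu = 2.45 - 2.8 × (-0.50) = 2.45 + 1.4 = 3.85%.
Real GDP in the next year = 21119 × (1 + 3.85/100) = 21119 × 1.0385 ≈ 21932 billion.

$21,932 billion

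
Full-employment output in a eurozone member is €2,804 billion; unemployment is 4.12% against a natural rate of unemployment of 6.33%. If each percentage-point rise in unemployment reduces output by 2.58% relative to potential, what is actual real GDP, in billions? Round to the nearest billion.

Unemployment gap = 4.12 - 6.33 = -2.21 points, so the output gap is -2.58 × (-2.21) = 5.7018%.
Actual GDP = 2804 × (1 + 5.7018/100) = 2804 × 1.057018 ≈ 2964 billion.

€2,964 billion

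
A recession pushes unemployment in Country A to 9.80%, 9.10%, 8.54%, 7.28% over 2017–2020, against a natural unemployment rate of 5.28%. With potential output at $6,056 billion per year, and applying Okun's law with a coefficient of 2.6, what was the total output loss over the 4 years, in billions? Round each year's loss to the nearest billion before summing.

Year 2017: gap = -2.6 × (9.8 - 5.28) = -11.752%, loss ≈ 6056 × 11.752/100 ≈ 712.
Year 2018: gap = -2.6 × (9.1 - 5.28) = -9.932%, loss ≈ 6056 × 9.932/100 ≈ 601.
Year 2019: gap = -2.6 × (8.54 - 5.28) = -8.476%, loss ≈ 6056 × 8.476/100 ≈ 513.
Year 2020: gap = -2.6 × (7.28 - 5.28) = -5.2%, loss ≈ 6056 × 5.2/100 ≈ 315.
Total lost output = 712 + 601 + 513 + 315 = 2141 billion.

$2,141 billion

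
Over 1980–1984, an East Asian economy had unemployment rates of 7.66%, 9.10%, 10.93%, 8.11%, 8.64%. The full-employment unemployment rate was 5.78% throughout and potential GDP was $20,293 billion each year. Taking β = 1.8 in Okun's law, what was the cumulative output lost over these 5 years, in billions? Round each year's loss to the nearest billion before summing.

Year 1980: gap = -1.8 × (7.66 - 5.78) = -3.384%, loss ≈ 20293 × 3.384/100 ≈ 687.
Year 1981: gap = -1.8 × (9.1 - 5.78) = -5.976%, loss ≈ 20293 × 5.976/100 ≈ 1213.
Year 1982: gap = -1.8 × (10.93 - 5.78) = -9.27%, loss ≈ 20293 × 9.27/100 ≈ 1881.
Year 1983: gap = -1.8 × (8.11 - 5.78) = -4.194%, loss ≈ 20293 × 4.194/100 ≈ 851.
Year 1984: gap = -1.8 × (8.64 - 5.78) = -5.148%, loss ≈ 20293 × 5.148/100 ≈ 1045.
Total lost output = 687 + 1213 + 1881 + 851 + 1045 = 5677 billion.

$5,677 billion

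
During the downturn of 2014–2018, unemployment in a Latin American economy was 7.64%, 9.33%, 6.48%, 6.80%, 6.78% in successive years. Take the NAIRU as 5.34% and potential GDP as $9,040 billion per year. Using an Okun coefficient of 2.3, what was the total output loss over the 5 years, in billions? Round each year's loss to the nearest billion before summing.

$2,148 billion

Year 2014: gap = -2.3 × (7.64 - 5.34) = -5.29%, loss ≈ 9040 × 5.29/100 ≈ 478.
Year 2015: gap = -2.3 × (9.33 - 5.34) = -9.177%, loss ≈ 9040 × 9.177/100 ≈ 830.
Year 2016: gap = -2.3 × (6.48 - 5.34) = -2.622%, loss ≈ 9040 × 2.622/100 ≈ 237.
Year 2017: gap = -2.3 × (6.8 - 5.34) = -3.358%, loss ≈ 9040 × 3.358/100 ≈ 304.
Year 2018: gap = -2.3 × (6.78 - 5.34) = -3.312%, loss ≈ 9040 × 3.312/100 ≈ 299.
Total lost output = 478 + 830 + 237 + 304 + 299 = 2148 billion.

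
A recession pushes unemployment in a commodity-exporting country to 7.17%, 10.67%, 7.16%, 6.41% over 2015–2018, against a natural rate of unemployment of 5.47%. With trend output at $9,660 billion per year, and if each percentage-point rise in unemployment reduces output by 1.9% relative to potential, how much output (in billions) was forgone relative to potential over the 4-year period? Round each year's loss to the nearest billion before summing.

$1,749 billion

Year 2015: gap = -1.9 × (7.17 - 5.47) = -3.23%, loss ≈ 9660 × 3.23/100 ≈ 312.
Year 2016: gap = -1.9 × (10.67 - 5.47) = -9.88%, loss ≈ 9660 × 9.88/100 ≈ 954.
Year 2017: gap = -1.9 × (7.16 - 5.47) = -3.211%, loss ≈ 9660 × 3.211/100 ≈ 310.
Year 2018: gap = -1.9 × (6.41 - 5.47) = -1.786%, loss ≈ 9660 × 1.786/100 ≈ 173.
Total lost output = 312 + 954 + 310 + 173 = 1749 billion.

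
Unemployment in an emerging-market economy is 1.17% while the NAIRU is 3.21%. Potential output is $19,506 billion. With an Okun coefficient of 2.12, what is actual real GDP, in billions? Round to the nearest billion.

Unemployment gap = 1.17 - 3.21 = -2.04 points, so the output gap is -2.12 × (-2.04) = 4.3248%.
Actual GDP = 19506 × (1 + 4.3248/100) = 19506 × 1.043248 ≈ 20350 billion.

$20,350 billion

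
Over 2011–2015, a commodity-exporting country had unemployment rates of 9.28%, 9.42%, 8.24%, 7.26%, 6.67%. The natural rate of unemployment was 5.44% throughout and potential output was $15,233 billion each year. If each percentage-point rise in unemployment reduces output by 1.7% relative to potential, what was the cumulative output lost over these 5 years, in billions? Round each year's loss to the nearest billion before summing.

Year 2011: gap = -1.7 × (9.28 - 5.44) = -6.528%, loss ≈ 15233 × 6.528/100 ≈ 994.
Year 2012: gap = -1.7 × (9.42 - 5.44) = -6.766%, loss ≈ 15233 × 6.766/100 ≈ 1031.
Year 2013: gap = -1.7 × (8.24 - 5.44) = -4.76%, loss ≈ 15233 × 4.76/100 ≈ 725.
Year 2014: gap = -1.7 × (7.26 - 5.44) = -3.094%, loss ≈ 15233 × 3.094/100 ≈ 471.
Year 2015: gap = -1.7 × (6.67 - 5.44) = -2.091%, loss ≈ 15233 × 2.091/100 ≈ 319.
Total lost output = 994 + 1031 + 725 + 471 + 319 = 3540 billion.

$3,540 billion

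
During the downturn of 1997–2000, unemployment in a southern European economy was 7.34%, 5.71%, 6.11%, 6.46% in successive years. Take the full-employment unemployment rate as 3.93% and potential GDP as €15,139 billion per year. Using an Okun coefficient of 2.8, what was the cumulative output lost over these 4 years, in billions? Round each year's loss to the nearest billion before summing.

Year 1997: gap = -2.8 × (7.34 - 3.93) = -9.548%, loss ≈ 15139 × 9.548/100 ≈ 1445.
Year 1998: gap = -2.8 × (5.71 - 3.93) = -4.984%, loss ≈ 15139 × 4.984/100 ≈ 755.
Year 1999: gap = -2.8 × (6.11 - 3.93) = -6.104%, loss ≈ 15139 × 6.104/100 ≈ 924.
Year 2000: gap = -2.8 × (6.46 - 3.93) = -7.084%, loss ≈ 15139 × 7.084/100 ≈ 1072.
Total lost output = 1445 + 755 + 924 + 1072 = 4196 billion.

€4,196 billion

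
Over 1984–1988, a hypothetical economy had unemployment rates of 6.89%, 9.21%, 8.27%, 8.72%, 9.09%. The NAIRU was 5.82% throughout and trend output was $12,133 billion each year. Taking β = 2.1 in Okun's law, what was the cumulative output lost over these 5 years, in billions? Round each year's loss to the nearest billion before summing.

Year 1984: gap = -2.1 × (6.89 - 5.82) = -2.247%, loss ≈ 12133 × 2.247/100 ≈ 273.
Year 1985: gap = -2.1 × (9.21 - 5.82) = -7.119%, loss ≈ 12133 × 7.119/100 ≈ 864.
Year 1986: gap = -2.1 × (8.27 - 5.82) = -5.145%, loss ≈ 12133 × 5.145/100 ≈ 624.
Year 1987: gap = -2.1 × (8.72 - 5.82) = -6.09%, loss ≈ 12133 × 6.09/100 ≈ 739.
Year 1988: gap = -2.1 × (9.09 - 5.82) = -6.867%, loss ≈ 12133 × 6.867/100 ≈ 833.
Total lost output = 273 + 864 + 624 + 739 + 833 = 3333 billion.

$3,333 billion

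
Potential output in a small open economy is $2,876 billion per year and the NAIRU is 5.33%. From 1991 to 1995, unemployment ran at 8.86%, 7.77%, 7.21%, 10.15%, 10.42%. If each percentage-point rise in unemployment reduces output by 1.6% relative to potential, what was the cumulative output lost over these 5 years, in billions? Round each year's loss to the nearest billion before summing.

Year 1991: gap = -1.6 × (8.86 - 5.33) = -5.648%, loss ≈ 2876 × 5.648/100 ≈ 162.
Year 1992: gap = -1.6 × (7.77 - 5.33) = -3.904%, loss ≈ 2876 × 3.904/100 ≈ 112.
Year 1993: gap = -1.6 × (7.21 - 5.33) = -3.008%, loss ≈ 2876 × 3.008/100 ≈ 87.
Year 1994: gap = -1.6 × (10.15 - 5.33) = -7.712%, loss ≈ 2876 × 7.712/100 ≈ 222.
Year 1995: gap = -1.6 × (10.42 - 5.33) = -8.144%, loss ≈ 2876 × 8.144/100 ≈ 234.
Total lost output = 162 + 112 + 87 + 222 + 234 = 817 billion.

$817 billion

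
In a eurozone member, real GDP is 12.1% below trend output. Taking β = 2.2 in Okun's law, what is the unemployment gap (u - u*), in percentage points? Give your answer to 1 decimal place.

Okun's law: output gap = -β × (u - u*), so u - u* = -(output gap)/β.
u - u* = -(-12.1)/2.2 = 5.5 percentage points.

5.5 percentage points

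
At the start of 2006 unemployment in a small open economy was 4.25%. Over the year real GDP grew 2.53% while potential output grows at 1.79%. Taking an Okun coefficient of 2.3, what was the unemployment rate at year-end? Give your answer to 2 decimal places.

Growth-rate Okun's law: g_Y = g_Y* - β × Δu, so Δu = (g_Y* - g_Y)/β.
Δu = (1.79 - 2.53)/2.3 = -0.74/2.3 = -0.32 percentage points.
Year-end unemployment = 4.25 - 0.32 = 3.93%.

3.93%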